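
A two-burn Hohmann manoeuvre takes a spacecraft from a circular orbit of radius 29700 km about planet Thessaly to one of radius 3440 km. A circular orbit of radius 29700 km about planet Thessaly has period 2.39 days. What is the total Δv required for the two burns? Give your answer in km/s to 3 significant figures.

From Kepler's third law T² = 4π²r³/μ at r = 29700 km, T = 2.39 days = 2.39 × 86400 s = 2.06496×10^5 s: μ = 4π²r³/T² = 24255.3 km³/s².
The Hohmann ellipse has a_t = (r₁ + r₂)/2 = 16570 km.
At r₁ the circular-orbit speed is v₁ = √(μ/r₁) = 0.90370 km/s.
Transfer-orbit speed at r₁ (v² = μ(2/r − 1/a)): v_a = √[μ(2/r₁ − 1/a_t)] = 0.41176 km/s.
First burn Δv₁ = |v_a − v₁| = 0.49194 km/s.
At r₂, v₂ = √(μ/r₂) = 2.65536 km/s.
Transfer-orbit speed at r₂: v_p = √[μ(2/r₂ − 1/a_t)] = 3.55501 km/s.
Second burn Δv₂ = |v₂ − v_p| = 0.89965 km/s.
Δv = Δv₁ + Δv₂ = 0.49194 + 0.89965 = 1.392 km/s.

Δv = 1.39 km/s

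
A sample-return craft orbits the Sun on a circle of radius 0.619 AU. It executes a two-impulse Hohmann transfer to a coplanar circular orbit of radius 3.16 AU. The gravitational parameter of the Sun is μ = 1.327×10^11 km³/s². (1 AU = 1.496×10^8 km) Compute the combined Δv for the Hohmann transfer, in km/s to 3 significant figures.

In km: r₁ = 0.619 × 1.496×10^8 = 9.26024×10^7 km; r₂ = 3.16 × 1.496×10^8 = 4.72736×10^8 km.
Semi-major axis of the transfer orbit: a_t = (9.26024×10^7 + 4.72736×10^8)/2 = 2.826692×10^8 km.
Circular speed at r₁: v₁ = √(μ/r₁) = √(1.327×10^11/9.26024×10^7) = 37.855 km/s.
On the transfer ellipse at r₁, vis-viva gives v_p = √[μ(2/r₁ − 1/a_t)] = 48.955 km/s.
First burn Δv₁ = |v_p − v₁| = 11.100 km/s.
At r₂, v₂ = √(μ/r₂) = 16.75429 km/s.
Transfer-orbit speed at r₂: v_a = √[μ(2/r₂ − 1/a_t)] = 9.589545 km/s.
Second burn Δv₂ = |v₂ − v_a| = 7.1647 km/s.
Total Δv = Δv₁ + Δv₂ = 18.26 km/s.

Δv = 18.3 km/s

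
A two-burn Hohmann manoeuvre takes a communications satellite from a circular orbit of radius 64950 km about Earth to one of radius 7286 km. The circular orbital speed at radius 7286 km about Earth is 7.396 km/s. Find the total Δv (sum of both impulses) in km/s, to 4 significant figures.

Δv = 3.887 km/s

From the circular-orbit relation v² = μ/r at r = 7286 km: μ = v²r = (7.396)² × 7286 = 3.98550×10^5 km³/s².
Semi-major axis of the transfer orbit: a_t = (64950 + 7286)/2 = 36118 km.
Circular speed at r₁: v₁ = √(μ/r₁) = √(3.98550×10^5/64950) = 2.47715 km/s.
Transfer-orbit speed at r₁ (vis-viva equation): v_a = √[μ(2/r₁ − 1/a_t)] = 1.11259 km/s.
First burn Δv₁ = |v_a − v₁| = 1.365 km/s.
Circular speed at r₂: v₂ = √(μ/r₂) = 7.396 km/s.
Transfer-orbit speed at r₂: v_p = √[μ(2/r₂ − 1/a_t)] = 9.918 km/s.
Second burn Δv₂ = |v₂ − v_p| = 2.522 km/s.
Δv = Δv₁ + Δv₂ = 1.365 + 2.522 = 3.887 km/s.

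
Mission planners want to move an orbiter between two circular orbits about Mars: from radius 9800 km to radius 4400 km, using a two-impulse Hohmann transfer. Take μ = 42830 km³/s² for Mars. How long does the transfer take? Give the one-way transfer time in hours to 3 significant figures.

Semi-major axis of the transfer orbit: a_t = (9800 + 4400)/2 = 7100 km.
Half the transfer-orbit period gives t = π√(a_t³/μ) = 9082 s.
Converting: 9082 s ÷ 3600 s/hour = 2.52 hours.

t = 2.52 hours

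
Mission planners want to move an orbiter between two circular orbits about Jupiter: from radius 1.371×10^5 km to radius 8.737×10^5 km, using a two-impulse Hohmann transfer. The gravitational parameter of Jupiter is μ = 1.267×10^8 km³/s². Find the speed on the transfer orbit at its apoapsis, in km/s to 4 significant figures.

Semi-major axis of the transfer orbit: a_t = (1.371×10^5 + 8.737×10^5)/2 = 5.054×10^5 km.
The apoapsis of the transfer ellipse is at r = 8.737×10^5 km.
From the vis-viva equation, v = √[μ(2/r − 1/a_t)] = 6.272 km/s.

v = 6.272 km/s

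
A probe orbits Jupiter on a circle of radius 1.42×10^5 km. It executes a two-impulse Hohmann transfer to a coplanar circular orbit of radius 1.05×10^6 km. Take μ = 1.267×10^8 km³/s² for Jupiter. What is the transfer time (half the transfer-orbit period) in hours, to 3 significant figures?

t = 35.7 hours

Transfer-ellipse semi-major axis a_t = (r₁ + r₂)/2 = (1.420×10^5 + 1.050×10^6)/2 = 5.960×10^5 km.
Half the transfer-orbit period gives t = π√(a_t³/μ) = 1.284×10^5 s.
Converting: 1.284×10^5 s ÷ 3600 s/hour = 35.7 hours.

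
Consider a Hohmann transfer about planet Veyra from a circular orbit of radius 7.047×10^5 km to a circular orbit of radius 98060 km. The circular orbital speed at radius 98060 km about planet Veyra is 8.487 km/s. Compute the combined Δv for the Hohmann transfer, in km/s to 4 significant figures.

Δv = 4.360 km/s

From the circular-orbit relation v² = μ/r at r = 98060 km: μ = v²r = (8.487)² × 98060 = 7.06318×10^6 km³/s².
The Hohmann ellipse has a_t = (r₁ + r₂)/2 = 4.0138×10^5 km.
Circular speed at r₁: v₁ = √(μ/r₁) = √(7.06318×10^6/7.047×10^5) = 3.1659 km/s.
Transfer-orbit speed at r₁ (vis-viva): v_a = √[μ(2/r₁ − 1/a_t)] = 1.5648 km/s.
First burn Δv₁ = |v_a − v₁| = 1.6011 km/s.
Circular speed at r₂: v₂ = √(μ/r₂) = 8.48700 km/s.
Transfer-orbit speed at r₂: v_p = √[μ(2/r₂ − 1/a_t)] = 11.2455 km/s.
Second burn Δv₂ = |v₂ − v_p| = 2.7585 km/s.
Δv = Δv₁ + Δv₂ = 1.6011 + 2.7585 = 4.360 km/s.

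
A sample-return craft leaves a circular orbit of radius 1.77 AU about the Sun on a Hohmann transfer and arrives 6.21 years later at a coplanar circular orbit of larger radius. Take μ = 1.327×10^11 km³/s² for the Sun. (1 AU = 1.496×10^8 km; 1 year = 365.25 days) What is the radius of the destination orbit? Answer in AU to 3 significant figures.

r₂ = 8.96 AU

In km: r₁ = 1.77 × 1.496×10^8 = 2.64792×10^8 km.
Transfer time t = 6.21 years × 365.25 × 86400 s = 1.95972696×10^8 s, and t = π√(a_t³/μ).
So a_t = (μ t²/π²)^(1/3) = (1.327×10^11 × (1.95972696×10^8)² / π²)^(1/3) = 8.0227×10^8 km.
Since a_t = (r₁ + r₂)/2, r₂ = 2a_t − r₁ = 2×8.0227×10^8 − 2.64792×10^8 = 1.339748×10^9 km.
In AU: r₂ = 1.339748×10^9 / 1.496×10^8 = 8.96 AU.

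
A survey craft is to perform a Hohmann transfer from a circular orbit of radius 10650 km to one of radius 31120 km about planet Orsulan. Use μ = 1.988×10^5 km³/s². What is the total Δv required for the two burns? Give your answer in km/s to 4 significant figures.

Semi-major axis of the transfer orbit: a_t = (10650 + 31120)/2 = 20885 km.
Circular speed at r₁: v₁ = √(μ/r₁) = √(1.988×10^5/10650) = 4.32049 km/s.
Transfer-orbit speed at r₁ (v² = μ(2/r − 1/a)): v_p = √[μ(2/r₁ − 1/a_t)] = 5.27395 km/s.
First burn Δv₁ = |v_p − v₁| = 0.9535 km/s.
Circular speed at r₂: v₂ = √(μ/r₂) = 2.5275 km/s.
Transfer-orbit speed at r₂: v_a = √[μ(2/r₂ − 1/a_t)] = 1.8049 km/s.
Second burn Δv₂ = |v₂ − v_a| = 0.7226 km/s.
Δv = Δv₁ + Δv₂ = 0.9535 + 0.7226 = 1.676 km/s.

Δv = 1.676 km/s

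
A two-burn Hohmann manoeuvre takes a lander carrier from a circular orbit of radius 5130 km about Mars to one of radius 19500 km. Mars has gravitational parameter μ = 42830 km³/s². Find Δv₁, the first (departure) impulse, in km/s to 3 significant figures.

Semi-major axis of the transfer orbit: a_t = (5130 + 19500)/2 = 12315 km.
On the circular orbit at r = 5130 km, v_c = √(μ/r) = 2.88945 km/s.
Transfer-orbit speed at the same r (vis-viva, a = a_t): v_t = √[μ(2/r − 1/a_t)] = 3.63593 km/s.
Δv₁ = |v_t − v_c| = |3.63593 − 2.88945| = 0.7465 km/s.

Δv₁ = 0.746 km/s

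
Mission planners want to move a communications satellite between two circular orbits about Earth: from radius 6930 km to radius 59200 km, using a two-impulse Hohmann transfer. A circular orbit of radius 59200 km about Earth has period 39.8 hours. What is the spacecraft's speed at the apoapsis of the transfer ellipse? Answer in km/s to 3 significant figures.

v = 1.19 km/s

From Kepler's third law T² = 4π²r³/μ at r = 59200 km, T = 39.8 hours = 39.8 × 3600 s = 1.4328×10^5 s: μ = 4π²r³/T² = 3.98982×10^5 km³/s².
Transfer-ellipse semi-major axis a_t = (r₁ + r₂)/2 = (6930 + 59200)/2 = 33065 km.
The apoapsis of the transfer ellipse is at r = 59200 km.
From the vis-viva equation, v = √[μ(2/r − 1/a_t)] = 1.188 km/s.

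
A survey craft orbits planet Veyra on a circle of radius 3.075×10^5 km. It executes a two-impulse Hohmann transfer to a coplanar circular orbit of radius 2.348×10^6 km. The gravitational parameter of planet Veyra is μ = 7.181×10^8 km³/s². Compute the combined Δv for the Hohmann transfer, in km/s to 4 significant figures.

Transfer-ellipse semi-major axis a_t = (r₁ + r₂)/2 = (3.075×10^5 + 2.348×10^6)/2 = 1.32775×10^6 km.
Circular speed at r₁: v₁ = √(μ/r₁) = √(7.181×10^8/3.075×10^5) = 48.32 km/s.
On the transfer ellipse at r₁, vis-viva gives v_p = √[μ(2/r₁ − 1/a_t)] = 64.26 km/s.
First burn Δv₁ = |v_p − v₁| = 15.94 km/s.
At r₂, v₂ = √(μ/r₂) = 17.488 km/s.
Transfer-orbit speed at r₂: v_a = √[μ(2/r₂ − 1/a_t)] = 8.4160 km/s.
Second burn Δv₂ = |v₂ − v_a| = 9.072 km/s.
Total Δv = Δv₁ + Δv₂ = 25.01 km/s.

Δv = 25.01 km/s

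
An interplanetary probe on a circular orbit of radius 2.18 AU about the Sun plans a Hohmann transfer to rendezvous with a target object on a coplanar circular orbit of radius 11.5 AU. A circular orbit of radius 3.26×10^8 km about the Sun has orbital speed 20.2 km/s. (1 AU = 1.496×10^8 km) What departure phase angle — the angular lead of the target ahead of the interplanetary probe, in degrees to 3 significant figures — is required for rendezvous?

φ = 97.4°

From the circular-orbit relation v² = μ/r at r = 3.26×10^8 km: μ = v²r = (20.2)² × 3.26×10^8 = 1.33021×10^11 km³/s².
In km: r₁ = 2.18 × 1.496×10^8 = 3.26128×10^8 km; r₂ = 11.5 × 1.496×10^8 = 1.7204×10^9 km.
Semi-major axis of the transfer orbit: a_t = (3.26128×10^8 + 1.7204×10^9)/2 = 1.023264×10^9 km.
The half-period of the transfer ellipse is t = π√(a_t³/μ) = 2.8195×10^8 s.
Target angular speed ω₂ = √(μ/r₂³) = 5.1111×10^-9 rad/s.
Angle swept by the target during transfer: ω₂·t = 1.4411 rad = 82.57°.
Arrival is 180° from departure on the ellipse, so φ = 180° − 82.57° = 97.4°.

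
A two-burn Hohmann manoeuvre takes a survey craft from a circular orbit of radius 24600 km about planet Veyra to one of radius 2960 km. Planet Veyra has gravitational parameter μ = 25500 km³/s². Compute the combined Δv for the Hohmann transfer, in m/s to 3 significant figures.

Δv = 1530 m/s

Transfer-ellipse semi-major axis a_t = (r₁ + r₂)/2 = (24600 + 2960)/2 = 13780 km.
Circular speed at r₁: v₁ = √(μ/r₁) = √(25500/24600) = 1.01813 km/s.
Transfer-orbit speed at r₁ (v² = μ(2/r − 1/a)): v_a = √[μ(2/r₁ − 1/a_t)] = 0.471872 km/s.
First burn Δv₁ = |v_a − v₁| = 0.5463 km/s.
Circular speed at r₂: v₂ = √(μ/r₂) = 2.9351 km/s.
Transfer-orbit speed at r₂: v_p = √[μ(2/r₂ − 1/a_t)] = 3.9216 km/s.
Second burn Δv₂ = |v₂ − v_p| = 0.9865 km/s.
Total Δv = Δv₁ + Δv₂ = 1.533 km/s.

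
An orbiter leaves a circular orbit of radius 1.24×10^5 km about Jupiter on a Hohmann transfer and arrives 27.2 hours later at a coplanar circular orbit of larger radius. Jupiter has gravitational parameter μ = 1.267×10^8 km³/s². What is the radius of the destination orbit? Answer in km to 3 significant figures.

r₂ = 8.71×10^5 km

Transfer time t = 27.2 hours = 97920 s, and t = π√(a_t³/μ).
So a_t = (μ t²/π²)^(1/3) = (1.267×10^8 × (97920)² / π²)^(1/3) = 4.9744×10^5 km.
Since a_t = (r₁ + r₂)/2, r₂ = 2a_t − r₁ = 2×4.9744×10^5 − 1.240×10^5 = 8.7088×10^5 km.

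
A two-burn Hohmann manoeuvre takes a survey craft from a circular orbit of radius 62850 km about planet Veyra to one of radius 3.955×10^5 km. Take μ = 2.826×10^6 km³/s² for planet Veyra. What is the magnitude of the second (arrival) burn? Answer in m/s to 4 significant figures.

Δv₂ = 1273 m/s

Transfer-ellipse semi-major axis a_t = (r₁ + r₂)/2 = (62850 + 3.955×10^5)/2 = 2.29175×10^5 km.
On the circular orbit at r = 3.955×10^5 km, v_c = √(μ/r) = 2.673 km/s.
Vis-viva on the transfer ellipse at r = 3.955×10^5 km gives v_t = √[μ(2/r − 1/a_t)] = 1.400 km/s.
Δv₂ = |v_t − v_c| = |1.400 − 2.673| = 1.273 km/s.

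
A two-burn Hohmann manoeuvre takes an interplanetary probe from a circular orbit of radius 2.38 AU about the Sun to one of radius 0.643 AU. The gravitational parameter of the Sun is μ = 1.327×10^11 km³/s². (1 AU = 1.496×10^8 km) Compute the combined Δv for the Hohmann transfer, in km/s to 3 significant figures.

In km: r₁ = 2.38 × 1.496×10^8 = 3.56048×10^8 km; r₂ = 0.643 × 1.496×10^8 = 9.61928×10^7 km.
Semi-major axis of the transfer orbit: a_t = (3.56048×10^8 + 9.61928×10^7)/2 = 2.261204×10^8 km.
At r₁ the circular-orbit speed is v₁ = √(μ/r₁) = 19.306 km/s.
Transfer-orbit speed at r₁ (vis-viva equation): v_a = √[μ(2/r₁ − 1/a_t)] = 12.592 km/s.
First burn Δv₁ = |v_a − v₁| = 6.714 km/s.
Circular speed at r₂: v₂ = √(μ/r₂) = 37.142 km/s.
Transfer-orbit speed at r₂: v_p = √[μ(2/r₂ − 1/a_t)] = 46.607 km/s.
Second burn Δv₂ = |v₂ − v_p| = 9.465 km/s.
Δv = Δv₁ + Δv₂ = 6.714 + 9.465 = 16.18 km/s.

Δv = 16.2 km/s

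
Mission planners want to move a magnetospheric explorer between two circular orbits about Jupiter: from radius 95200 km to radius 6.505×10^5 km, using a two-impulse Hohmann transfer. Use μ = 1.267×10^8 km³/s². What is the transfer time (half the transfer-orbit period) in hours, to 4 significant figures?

Transfer-ellipse semi-major axis a_t = (r₁ + r₂)/2 = (95200 + 6.505×10^5)/2 = 3.7285×10^5 km.
Transfer time t = π√(a_t³/μ) = π√((3.7285×10^5)³ / 1.267×10^8) = 63540 s.
Converting: 63540 s ÷ 3600 s/hour = 17.65 hours.

t = 17.65 hours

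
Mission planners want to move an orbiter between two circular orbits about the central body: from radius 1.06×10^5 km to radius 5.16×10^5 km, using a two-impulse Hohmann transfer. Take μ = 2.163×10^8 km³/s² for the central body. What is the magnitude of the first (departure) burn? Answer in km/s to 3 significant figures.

The Hohmann ellipse has a_t = (r₁ + r₂)/2 = 3.110×10^5 km.
Circular speed at r = 1.060×10^5 km: v_c = √(μ/r) = 45.173 km/s.
Transfer-orbit speed at the same r (vis-viva, a = a_t): v_t = √[μ(2/r − 1/a_t)] = 58.186 km/s.
Δv₁ = |v_t − v_c| = |58.186 − 45.173| = 13.01 km/s.

Δv₁ = 13.0 km/s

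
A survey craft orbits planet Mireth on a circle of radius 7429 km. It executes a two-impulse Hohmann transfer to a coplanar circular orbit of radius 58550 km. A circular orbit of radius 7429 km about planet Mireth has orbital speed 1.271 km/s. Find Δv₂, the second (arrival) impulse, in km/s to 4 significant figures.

Δv₂ = 0.2379 km/s

From the circular-orbit relation v² = μ/r at r = 7429 km: μ = v²r = (1.271)² × 7429 = 12001.1 km³/s².
Transfer-ellipse semi-major axis a_t = (r₁ + r₂)/2 = (7429 + 58550)/2 = 32989.5 km.
Circular speed at r = 58550 km: v_c = √(μ/r) = 0.4527 km/s.
Transfer-orbit speed at the same r (vis-viva, a = a_t): v_t = √[μ(2/r − 1/a_t)] = 0.2148 km/s.
Δv₂ = |v_t − v_c| = |0.2148 − 0.4527| = 0.2379 km/s.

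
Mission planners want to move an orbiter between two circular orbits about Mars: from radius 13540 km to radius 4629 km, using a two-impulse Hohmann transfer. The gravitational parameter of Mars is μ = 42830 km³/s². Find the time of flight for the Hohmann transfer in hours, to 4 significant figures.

t = 3.651 hours

Transfer-ellipse semi-major axis a_t = (r₁ + r₂)/2 = (13540 + 4629)/2 = 9084.5 km.
Half the transfer-orbit period gives t = π√(a_t³/μ) = 13144 s.
Converting: 13144 s ÷ 3600 s/hour = 3.651 hours.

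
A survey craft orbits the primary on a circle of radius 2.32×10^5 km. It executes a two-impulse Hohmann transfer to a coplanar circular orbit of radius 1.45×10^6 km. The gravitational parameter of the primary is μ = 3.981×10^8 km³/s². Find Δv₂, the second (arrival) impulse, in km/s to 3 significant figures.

Δv₂ = 7.87 km/s

Semi-major axis of the transfer orbit: a_t = (2.320×10^5 + 1.450×10^6)/2 = 8.410×10^5 km.
On the circular orbit at r = 1.450×10^6 km, v_c = √(μ/r) = 16.57 km/s.
Transfer-orbit speed at the same r (vis-viva, a = a_t): v_t = √[μ(2/r − 1/a_t)] = 8.703 km/s.
Δv₂ = |v_t − v_c| = |8.703 − 16.57| = 7.867 km/s.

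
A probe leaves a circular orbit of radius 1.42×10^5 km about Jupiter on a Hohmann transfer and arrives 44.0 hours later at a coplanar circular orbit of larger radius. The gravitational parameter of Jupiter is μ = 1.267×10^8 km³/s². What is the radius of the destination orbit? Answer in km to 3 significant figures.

r₂ = 1.23×10^6 km

Transfer time t = 44.0 hours = 1.584×10^5 s, and t = π√(a_t³/μ).
So a_t = (μ t²/π²)^(1/3) = (1.267×10^8 × (1.584×10^5)² / π²)^(1/3) = 6.8548×10^5 km.
Since a_t = (r₁ + r₂)/2, r₂ = 2a_t − r₁ = 2×6.8548×10^5 − 1.420×10^5 = 1.22896×10^6 km.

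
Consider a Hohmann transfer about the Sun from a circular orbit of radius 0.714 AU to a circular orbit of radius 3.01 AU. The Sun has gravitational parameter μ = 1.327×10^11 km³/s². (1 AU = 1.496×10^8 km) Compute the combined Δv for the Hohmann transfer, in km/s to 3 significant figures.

In km: r₁ = 0.714 × 1.496×10^8 = 1.068144×10^8 km; r₂ = 3.01 × 1.496×10^8 = 4.50296×10^8 km.
The Hohmann ellipse has a_t = (r₁ + r₂)/2 = 2.785552×10^8 km.
Circular speed at r₁: v₁ = √(μ/r₁) = √(1.327×10^11/1.068144×10^8) = 35.247 km/s.
Transfer-orbit speed at r₁ (vis-viva equation): v_p = √[μ(2/r₁ − 1/a_t)] = 44.814 km/s.
First burn Δv₁ = |v_p − v₁| = 9.567 km/s.
Circular speed at r₂: v₂ = √(μ/r₂) = 17.1667 km/s.
Transfer-orbit speed at r₂: v_a = √[μ(2/r₂ − 1/a_t)] = 10.6303 km/s.
Second burn Δv₂ = |v₂ − v_a| = 6.536 km/s.
Total Δv = Δv₁ + Δv₂ = 16.10 km/s.

Δv = 16.1 km/s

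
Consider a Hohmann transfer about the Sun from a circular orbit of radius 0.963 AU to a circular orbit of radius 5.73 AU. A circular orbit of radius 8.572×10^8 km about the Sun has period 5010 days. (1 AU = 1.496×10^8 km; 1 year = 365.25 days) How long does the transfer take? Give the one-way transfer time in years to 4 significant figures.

t = 3.061 years

From Kepler's third law T² = 4π²r³/μ at r = 8.572×10^8 km, T = 5010 days = 5010 × 86400 s = 4.32864×10^8 s: μ = 4π²r³/T² = 1.32710×10^11 km³/s².
In km: r₁ = 0.963 × 1.496×10^8 = 1.440648×10^8 km; r₂ = 5.73 × 1.496×10^8 = 8.57208×10^8 km.
Transfer-ellipse semi-major axis a_t = (r₁ + r₂)/2 = (1.440648×10^8 + 8.57208×10^8)/2 = 5.006364×10^8 km.
By Kepler's third law the transfer-orbit period is T = 2π√(a_t³/μ), so t = T/2 = 9.660×10^7 s.
Converting: 9.660×10^7 s ÷ 3.15576×10^7 s/year (365.25 × 86400) = 3.061 years.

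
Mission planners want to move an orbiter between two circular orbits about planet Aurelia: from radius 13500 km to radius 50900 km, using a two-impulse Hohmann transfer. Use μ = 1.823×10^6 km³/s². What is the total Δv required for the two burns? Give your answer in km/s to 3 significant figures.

Δv = 5.10 km/s

Transfer-ellipse semi-major axis a_t = (r₁ + r₂)/2 = (13500 + 50900)/2 = 32200 km.
Circular speed at r₁: v₁ = √(μ/r₁) = √(1.823×10^6/13500) = 11.6205 km/s.
On the transfer ellipse at r₁, v² = μ(2/r − 1/a) gives v_p = √[μ(2/r₁ − 1/a_t)] = 14.6102 km/s.
First burn Δv₁ = |v_p − v₁| = 2.9897 km/s.
Circular speed at r₂: v₂ = √(μ/r₂) = 5.9846 km/s.
Transfer-orbit speed at r₂: v_a = √[μ(2/r₂ − 1/a_t)] = 3.8750 km/s.
Second burn Δv₂ = |v₂ − v_a| = 2.1096 km/s.
Δv = Δv₁ + Δv₂ = 2.9897 + 2.1096 = 5.099 km/s.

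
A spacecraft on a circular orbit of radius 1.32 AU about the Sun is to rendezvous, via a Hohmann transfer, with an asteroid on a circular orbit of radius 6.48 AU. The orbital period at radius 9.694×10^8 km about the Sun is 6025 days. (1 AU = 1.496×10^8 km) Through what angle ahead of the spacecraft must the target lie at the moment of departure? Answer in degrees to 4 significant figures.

φ = 95.96°

From Kepler's third law T² = 4π²r³/μ at r = 9.694×10^8 km, T = 6025 days = 6025 × 86400 s = 5.2056×10^8 s: μ = 4π²r³/T² = 1.32717×10^11 km³/s².
In km: r₁ = 1.32 × 1.496×10^8 = 1.97472×10^8 km; r₂ = 6.48 × 1.496×10^8 = 9.69408×10^8 km.
The Hohmann ellipse has a_t = (r₁ + r₂)/2 = 5.8344×10^8 km.
Transfer time t = π√(a_t³/μ) = 1.21529×10^8 s.
The target's mean motion on its circular orbit is ω₂ = √(μ/r₂³) = 1.20699×10^-8 rad/s.
Angle swept by the target during transfer: ω₂·t = 1.4668 rad = 84.04°.
The spacecraft traverses 180° on the transfer ellipse, so the target must lead by 180° − 84.04° = 95.96°.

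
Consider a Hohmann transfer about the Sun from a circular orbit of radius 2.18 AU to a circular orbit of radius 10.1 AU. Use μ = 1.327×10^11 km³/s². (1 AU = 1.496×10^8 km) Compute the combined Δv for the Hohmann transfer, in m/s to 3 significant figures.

Δv = 9490 m/s

In km: r₁ = 2.18 × 1.496×10^8 = 3.26128×10^8 km; r₂ = 10.1 × 1.496×10^8 = 1.51096×10^9 km.
The Hohmann ellipse has a_t = (r₁ + r₂)/2 = 9.18544×10^8 km.
Circular speed at r₁: v₁ = √(μ/r₁) = √(1.327×10^11/3.26128×10^8) = 20.17 km/s.
Transfer-orbit speed at r₁ (v² = μ(2/r − 1/a)): v_p = √[μ(2/r₁ − 1/a_t)] = 25.87 km/s.
First burn Δv₁ = |v_p − v₁| = 5.700 km/s.
At r₂, v₂ = √(μ/r₂) = 9.371 km/s.
Transfer-orbit speed at r₂: v_a = √[μ(2/r₂ − 1/a_t)] = 5.584 km/s.
Second burn Δv₂ = |v₂ − v_a| = 3.787 km/s.
Δv = Δv₁ + Δv₂ = 5.700 + 3.787 = 9.487 km/s.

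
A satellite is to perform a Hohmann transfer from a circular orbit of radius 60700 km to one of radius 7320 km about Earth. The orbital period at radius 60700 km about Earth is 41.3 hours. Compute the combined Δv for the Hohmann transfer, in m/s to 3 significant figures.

Δv = 3860 m/s

From Kepler's third law T² = 4π²r³/μ at r = 60700 km, T = 41.3 hours = 41.3 × 3600 s = 1.4868×10^5 s: μ = 4π²r³/T² = 3.99412×10^5 km³/s².
Transfer-ellipse semi-major axis a_t = (r₁ + r₂)/2 = (60700 + 7320)/2 = 34010 km.
Circular speed at r₁: v₁ = √(μ/r₁) = √(3.99412×10^5/60700) = 2.565 km/s.
Transfer-orbit speed at r₁ (vis-viva): v_a = √[μ(2/r₁ − 1/a_t)] = 1.190 km/s.
First burn Δv₁ = |v_a − v₁| = 1.375 km/s.
At r₂, v₂ = √(μ/r₂) = 7.3868 km/s.
Transfer-orbit speed at r₂: v_p = √[μ(2/r₂ − 1/a_t)] = 9.8684 km/s.
Second burn Δv₂ = |v₂ − v_p| = 2.482 km/s.
Total Δv = Δv₁ + Δv₂ = 3.857 km/s.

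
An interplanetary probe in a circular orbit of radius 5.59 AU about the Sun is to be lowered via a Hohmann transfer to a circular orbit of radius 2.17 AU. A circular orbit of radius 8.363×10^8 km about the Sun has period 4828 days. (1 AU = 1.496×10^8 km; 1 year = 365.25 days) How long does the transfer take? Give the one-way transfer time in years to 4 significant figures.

t = 3.822 years

From Kepler's third law T² = 4π²r³/μ at r = 8.363×10^8 km, T = 4828 days = 4828 × 86400 s = 4.171392×10^8 s: μ = 4π²r³/T² = 1.32704×10^11 km³/s².
In km: r₁ = 5.59 × 1.496×10^8 = 8.36264×10^8 km; r₂ = 2.17 × 1.496×10^8 = 3.24632×10^8 km.
Semi-major axis of the transfer orbit: a_t = (8.36264×10^8 + 3.24632×10^8)/2 = 5.80448×10^8 km.
By Kepler's third law the transfer-orbit period is T = 2π√(a_t³/μ), so t = T/2 = 1.206×10^8 s.
Converting: 1.206×10^8 s ÷ 3.15576×10^7 s/year (365.25 × 86400) = 3.822 years.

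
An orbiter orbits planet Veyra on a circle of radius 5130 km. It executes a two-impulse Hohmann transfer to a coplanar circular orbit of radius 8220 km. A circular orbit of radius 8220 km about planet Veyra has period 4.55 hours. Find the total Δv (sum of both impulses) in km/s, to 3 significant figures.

From Kepler's third law T² = 4π²r³/μ at r = 8220 km, T = 4.55 hours = 4.55 × 3600 s = 16380 s: μ = 4π²r³/T² = 81723.6 km³/s².
Semi-major axis of the transfer orbit: a_t = (5130 + 8220)/2 = 6675 km.
Circular speed at r₁: v₁ = √(μ/r₁) = √(81723.6/5130) = 3.9913 km/s.
Transfer-orbit speed at r₁ (vis-viva): v_p = √[μ(2/r₁ − 1/a_t)] = 4.4292 km/s.
First burn Δv₁ = |v_p − v₁| = 0.4379 km/s.
At r₂, v₂ = √(μ/r₂) = 3.1531 km/s.
Transfer-orbit speed at r₂: v_a = √[μ(2/r₂ − 1/a_t)] = 2.7642 km/s.
Second burn Δv₂ = |v₂ − v_a| = 0.3889 km/s.
Total Δv = Δv₁ + Δv₂ = 0.8268 km/s.

Δv = 0.827 km/s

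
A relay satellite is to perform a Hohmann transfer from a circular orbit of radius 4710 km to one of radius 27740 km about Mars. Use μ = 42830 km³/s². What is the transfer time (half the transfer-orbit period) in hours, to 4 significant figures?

t = 8.715 hours

The Hohmann ellipse has a_t = (r₁ + r₂)/2 = 16225 km.
Half the transfer-orbit period gives t = π√(a_t³/μ) = 31373 s.
Converting: 31373 s ÷ 3600 s/hour = 8.715 hours.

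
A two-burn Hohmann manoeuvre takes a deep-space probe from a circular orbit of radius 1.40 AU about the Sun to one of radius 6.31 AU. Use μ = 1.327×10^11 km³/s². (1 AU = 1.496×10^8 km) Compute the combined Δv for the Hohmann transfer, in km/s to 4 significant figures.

Δv = 11.74 km/s

In km: r₁ = 1.40 × 1.496×10^8 = 2.0944×10^8 km; r₂ = 6.31 × 1.496×10^8 = 9.43976×10^8 km.
Semi-major axis of the transfer orbit: a_t = (2.0944×10^8 + 9.43976×10^8)/2 = 5.76708×10^8 km.
Circular speed at r₁: v₁ = √(μ/r₁) = √(1.327×10^11/2.0944×10^8) = 25.171 km/s.
On the transfer ellipse at r₁, vis-viva equation gives v_p = √[μ(2/r₁ − 1/a_t)] = 32.204 km/s.
First burn Δv₁ = |v_p − v₁| = 7.033 km/s.
At r₂, v₂ = √(μ/r₂) = 11.856 km/s.
Transfer-orbit speed at r₂: v_a = √[μ(2/r₂ − 1/a_t)] = 7.1451 km/s.
Second burn Δv₂ = |v₂ − v_a| = 4.711 km/s.
Total Δv = Δv₁ + Δv₂ = 11.74 km/s.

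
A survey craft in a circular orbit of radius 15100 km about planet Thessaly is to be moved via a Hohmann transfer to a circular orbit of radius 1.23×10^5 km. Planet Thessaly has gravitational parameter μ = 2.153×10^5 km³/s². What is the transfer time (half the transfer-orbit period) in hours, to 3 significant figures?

t = 34.1 hours

The Hohmann ellipse has a_t = (r₁ + r₂)/2 = 69050 km.
By Kepler's third law the transfer-orbit period is T = 2π√(a_t³/μ), so t = T/2 = 1.228×10^5 s.
Converting: 1.228×10^5 s ÷ 3600 s/hour = 34.1 hours.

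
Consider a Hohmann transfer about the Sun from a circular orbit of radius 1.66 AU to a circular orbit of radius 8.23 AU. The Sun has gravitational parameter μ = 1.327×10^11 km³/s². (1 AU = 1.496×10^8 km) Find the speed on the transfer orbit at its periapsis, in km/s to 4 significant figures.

In km: r₁ = 1.66 × 1.496×10^8 = 2.48336×10^8 km; r₂ = 8.23 × 1.496×10^8 = 1.231208×10^9 km.
Transfer-ellipse semi-major axis a_t = (r₁ + r₂)/2 = (2.48336×10^8 + 1.231208×10^9)/2 = 7.39772×10^8 km.
At periapsis, r = 2.48336×10^8 km.
Applying v² = μ(2/r − 1/a_t): v = 29.82 km/s.

v = 29.82 km/s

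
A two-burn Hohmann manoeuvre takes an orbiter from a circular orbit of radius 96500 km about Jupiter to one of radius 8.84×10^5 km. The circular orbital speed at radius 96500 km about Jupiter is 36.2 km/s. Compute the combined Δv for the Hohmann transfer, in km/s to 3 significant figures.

Δv = 19.1 km/s

From the circular-orbit relation v² = μ/r at r = 96500 km: μ = v²r = (36.2)² × 96500 = 1.26457×10^8 km³/s².
Semi-major axis of the transfer orbit: a_t = (96500 + 8.840×10^5)/2 = 4.9025×10^5 km.
At r₁ the circular-orbit speed is v₁ = √(μ/r₁) = 36.20 km/s.
On the transfer ellipse at r₁, vis-viva equation gives v_p = √[μ(2/r₁ − 1/a_t)] = 48.61 km/s.
First burn Δv₁ = |v_p − v₁| = 12.41 km/s.
Circular speed at r₂: v₂ = √(μ/r₂) = 11.96 km/s.
Transfer-orbit speed at r₂: v_a = √[μ(2/r₂ − 1/a_t)] = 5.306 km/s.
Second burn Δv₂ = |v₂ − v_a| = 6.654 km/s.
Δv = Δv₁ + Δv₂ = 12.41 + 6.654 = 19.06 km/s.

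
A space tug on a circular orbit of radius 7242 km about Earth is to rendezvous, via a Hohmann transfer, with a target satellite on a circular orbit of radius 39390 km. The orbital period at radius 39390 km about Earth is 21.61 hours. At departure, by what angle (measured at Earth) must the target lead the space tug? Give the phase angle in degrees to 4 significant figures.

φ = 98.03°

From Kepler's third law T² = 4π²r³/μ at r = 39390 km, T = 21.61 hours = 21.61 × 3600 s = 77796 s: μ = 4π²r³/T² = 3.98660×10^5 km³/s².
The Hohmann ellipse has a_t = (r₁ + r₂)/2 = 23316 km.
Transfer time t = π√(a_t³/μ) = 17714.5 s.
The target's mean motion on its circular orbit is ω₂ = √(μ/r₂³) = 8.07649×10^-5 rad/s.
Angle swept by the target during transfer: ω₂·t = 1.4307 rad = 81.97°.
The space tug traverses 180° on the transfer ellipse, so the target must lead by 180° − 81.97° = 98.03°.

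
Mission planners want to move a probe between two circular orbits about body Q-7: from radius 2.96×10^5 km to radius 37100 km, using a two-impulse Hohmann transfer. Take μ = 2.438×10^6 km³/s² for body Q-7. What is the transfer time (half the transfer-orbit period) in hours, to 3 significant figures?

Transfer-ellipse semi-major axis a_t = (r₁ + r₂)/2 = (2.960×10^5 + 37100)/2 = 1.6655×10^5 km.
Transfer time t = π√(a_t³/μ) = π√((1.6655×10^5)³ / 2.438×10^6) = 1.368×10^5 s.
Converting: 1.368×10^5 s ÷ 3600 s/hour = 38.0 hours.

t = 38.0 hours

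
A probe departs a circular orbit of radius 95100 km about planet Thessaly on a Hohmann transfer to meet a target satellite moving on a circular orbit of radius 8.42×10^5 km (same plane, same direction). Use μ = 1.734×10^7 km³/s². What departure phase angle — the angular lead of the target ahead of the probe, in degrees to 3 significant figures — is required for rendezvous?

φ = 105°

Semi-major axis of the transfer orbit: a_t = (95100 + 8.420×10^5)/2 = 4.6855×10^5 km.
The half-period of the transfer ellipse is t = π√(a_t³/μ) = 2.4197×10^5 s.
The target's mean motion on its circular orbit is ω₂ = √(μ/r₂³) = 5.3896×10^-6 rad/s.
Angle swept by the target during transfer: ω₂·t = 1.3041 rad = 74.72°.
The probe traverses 180° on the transfer ellipse, so the target must lead by 180° − 74.72° = 105°.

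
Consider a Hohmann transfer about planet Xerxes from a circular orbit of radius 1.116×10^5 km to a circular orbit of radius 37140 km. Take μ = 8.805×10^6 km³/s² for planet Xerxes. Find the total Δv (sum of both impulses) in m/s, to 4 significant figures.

Δv = 6070 m/s

The Hohmann ellipse has a_t = (r₁ + r₂)/2 = 74370 km.
Circular speed at r₁: v₁ = √(μ/r₁) = √(8.805×10^6/1.116×10^5) = 8.8824 km/s.
Transfer-orbit speed at r₁ (vis-viva equation): v_a = √[μ(2/r₁ − 1/a_t)] = 6.2770 km/s.
First burn Δv₁ = |v_a − v₁| = 2.6054 km/s.
At r₂, v₂ = √(μ/r₂) = 15.39727 km/s.
Transfer-orbit speed at r₂: v_p = √[μ(2/r₂ − 1/a_t)] = 18.86153 km/s.
Second burn Δv₂ = |v₂ − v_p| = 3.4643 km/s.
Δv = Δv₁ + Δv₂ = 2.6054 + 3.4643 = 6.070 km/s.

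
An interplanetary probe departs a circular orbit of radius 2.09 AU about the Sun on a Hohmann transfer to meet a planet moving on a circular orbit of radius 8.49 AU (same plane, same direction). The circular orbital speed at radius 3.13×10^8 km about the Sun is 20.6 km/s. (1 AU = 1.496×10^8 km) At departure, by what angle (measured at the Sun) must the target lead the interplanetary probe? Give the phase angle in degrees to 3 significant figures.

φ = 91.5°

From the circular-orbit relation v² = μ/r at r = 3.13×10^8 km: μ = v²r = (20.6)² × 3.13×10^8 = 1.32825×10^11 km³/s².
In km: r₁ = 2.09 × 1.496×10^8 = 3.12664×10^8 km; r₂ = 8.49 × 1.496×10^8 = 1.270104×10^9 km.
Semi-major axis of the transfer orbit: a_t = (3.12664×10^8 + 1.270104×10^9)/2 = 7.91384×10^8 km.
The half-period of the transfer ellipse is t = π√(a_t³/μ) = 1.919×10^8 s.
The target's mean motion on its circular orbit is ω₂ = √(μ/r₂³) = 8.052×10^-9 rad/s.
Angle swept by the target during transfer: ω₂·t = 1.5452 rad = 88.53°.
Arrival is 180° from departure on the ellipse, so φ = 180° − 88.53° = 91.5°.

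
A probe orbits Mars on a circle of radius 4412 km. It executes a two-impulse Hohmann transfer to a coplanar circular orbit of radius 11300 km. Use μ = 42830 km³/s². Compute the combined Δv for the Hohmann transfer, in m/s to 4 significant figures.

The Hohmann ellipse has a_t = (r₁ + r₂)/2 = 7856 km.
Circular speed at r₁: v₁ = √(μ/r₁) = √(42830/4412) = 3.1157 km/s.
On the transfer ellipse at r₁, v² = μ(2/r − 1/a) gives v_p = √[μ(2/r₁ − 1/a_t)] = 3.7368 km/s.
First burn Δv₁ = |v_p − v₁| = 0.6211 km/s.
At r₂, v₂ = √(μ/r₂) = 1.9469 km/s.
Transfer-orbit speed at r₂: v_a = √[μ(2/r₂ − 1/a_t)] = 1.4590 km/s.
Second burn Δv₂ = |v₂ − v_a| = 0.4879 km/s.
Δv = Δv₁ + Δv₂ = 0.6211 + 0.4879 = 1.109 km/s.

Δv = 1109 m/s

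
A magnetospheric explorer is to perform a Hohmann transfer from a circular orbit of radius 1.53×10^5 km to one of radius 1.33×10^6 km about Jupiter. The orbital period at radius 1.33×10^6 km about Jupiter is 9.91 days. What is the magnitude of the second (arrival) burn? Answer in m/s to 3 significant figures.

From Kepler's third law T² = 4π²r³/μ at r = 1.33×10^6 km, T = 9.91 days = 9.91 × 86400 s = 8.56224×10^5 s: μ = 4π²r³/T² = 1.26689×10^8 km³/s².
Transfer-ellipse semi-major axis a_t = (r₁ + r₂)/2 = (1.530×10^5 + 1.330×10^6)/2 = 7.415×10^5 km.
Circular speed at r = 1.330×10^6 km: v_c = √(μ/r) = 9.759872 km/s.
Transfer-orbit speed at the same r (vis-viva, a = a_t): v_t = √[μ(2/r − 1/a_t)] = 4.433373 km/s.
Δv₂ = |v_t − v_c| = |4.433373 − 9.759872| = 5.326 km/s.

Δv₂ = 5330 m/s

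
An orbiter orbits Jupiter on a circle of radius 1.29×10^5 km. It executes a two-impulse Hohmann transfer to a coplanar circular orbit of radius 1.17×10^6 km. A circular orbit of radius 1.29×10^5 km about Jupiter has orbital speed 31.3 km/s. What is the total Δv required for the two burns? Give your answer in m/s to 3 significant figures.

From the circular-orbit relation v² = μ/r at r = 1.29×10^5 km: μ = v²r = (31.3)² × 1.29×10^5 = 1.26380×10^8 km³/s².
Semi-major axis of the transfer orbit: a_t = (1.290×10^5 + 1.170×10^6)/2 = 6.495×10^5 km.
Circular speed at r₁: v₁ = √(μ/r₁) = √(1.26380×10^8/1.290×10^5) = 31.30 km/s.
On the transfer ellipse at r₁, vis-viva equation gives v_p = √[μ(2/r₁ − 1/a_t)] = 42.01 km/s.
First burn Δv₁ = |v_p − v₁| = 10.71 km/s.
At r₂, v₂ = √(μ/r₂) = 10.393 km/s.
Transfer-orbit speed at r₂: v_a = √[μ(2/r₂ − 1/a_t)] = 4.6318 km/s.
Second burn Δv₂ = |v₂ − v_a| = 5.761 km/s.
Total Δv = Δv₁ + Δv₂ = 16.47 km/s.

Δv = 16500 m/s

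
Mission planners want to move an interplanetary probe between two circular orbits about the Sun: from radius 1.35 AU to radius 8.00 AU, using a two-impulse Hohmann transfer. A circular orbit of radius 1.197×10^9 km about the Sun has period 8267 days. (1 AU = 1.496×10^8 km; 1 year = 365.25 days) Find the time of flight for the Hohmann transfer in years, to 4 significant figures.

From Kepler's third law T² = 4π²r³/μ at r = 1.197×10^9 km, T = 8267 days = 8267 × 86400 s = 7.142688×10^8 s: μ = 4π²r³/T² = 1.32715×10^11 km³/s².
In km: r₁ = 1.35 × 1.496×10^8 = 2.0196×10^8 km; r₂ = 8.00 × 1.496×10^8 = 1.1968×10^9 km.
The Hohmann ellipse has a_t = (r₁ + r₂)/2 = 6.9938×10^8 km.
By Kepler's third law the transfer-orbit period is T = 2π√(a_t³/μ), so t = T/2 = 1.595×10^8 s.
Converting: 1.595×10^8 s ÷ 3.15576×10^7 s/year (365.25 × 86400) = 5.054 years.

t = 5.054 years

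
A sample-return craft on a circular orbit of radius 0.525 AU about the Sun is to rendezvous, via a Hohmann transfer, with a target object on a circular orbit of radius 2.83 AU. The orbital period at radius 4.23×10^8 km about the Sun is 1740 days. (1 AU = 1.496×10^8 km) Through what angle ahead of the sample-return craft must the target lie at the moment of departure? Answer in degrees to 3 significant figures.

From Kepler's third law T² = 4π²r³/μ at r = 4.23×10^8 km, T = 1740 days = 1740 × 86400 s = 1.50336×10^8 s: μ = 4π²r³/T² = 1.32207×10^11 km³/s².
In km: r₁ = 0.525 × 1.496×10^8 = 7.854×10^7 km; r₂ = 2.83 × 1.496×10^8 = 4.23368×10^8 km.
Semi-major axis of the transfer orbit: a_t = (7.854×10^7 + 4.23368×10^8)/2 = 2.50954×10^8 km.
Transfer time t = π√(a_t³/μ) = 3.43490×10^7 s.
Target angular speed ω₂ = √(μ/r₂³) = 4.17398×10^-8 rad/s.
Angle swept by the target during transfer: ω₂·t = 1.43372 rad = 82.146°.
Arrival is 180° from departure on the ellipse, so φ = 180° − 82.146° = 97.9°.

φ = 97.9°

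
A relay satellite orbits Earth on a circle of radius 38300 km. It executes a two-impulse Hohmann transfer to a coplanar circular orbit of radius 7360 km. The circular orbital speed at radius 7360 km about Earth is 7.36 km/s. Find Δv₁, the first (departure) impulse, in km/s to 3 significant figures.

Δv₁ = 1.39 km/s

From the circular-orbit relation v² = μ/r at r = 7360 km: μ = v²r = (7.36)² × 7360 = 3.98688×10^5 km³/s².
Semi-major axis of the transfer orbit: a_t = (38300 + 7360)/2 = 22830 km.
Circular speed at r = 38300 km: v_c = √(μ/r) = 3.226 km/s.
Transfer-orbit speed at the same r (vis-viva, a = a_t): v_t = √[μ(2/r − 1/a_t)] = 1.832 km/s.
Δv₁ = |v_t − v_c| = |1.832 − 3.226| = 1.394 km/s.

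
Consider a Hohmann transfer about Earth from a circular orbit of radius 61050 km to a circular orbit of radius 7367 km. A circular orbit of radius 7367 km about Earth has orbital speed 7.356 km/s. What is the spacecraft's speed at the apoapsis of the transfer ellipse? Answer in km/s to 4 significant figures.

v = 1.186 km/s

From the circular-orbit relation v² = μ/r at r = 7367 km: μ = v²r = (7.356)² × 7367 = 3.98634×10^5 km³/s².
Semi-major axis of the transfer orbit: a_t = (61050 + 7367)/2 = 34208.5 km.
At apoapsis, r = 61050 km.
Vis-viva: v = √[μ(2/r − 1/a_t)] = √[3.98634×10^5 × (2/61050 − 1/34208.5)] = 1.186 km/s.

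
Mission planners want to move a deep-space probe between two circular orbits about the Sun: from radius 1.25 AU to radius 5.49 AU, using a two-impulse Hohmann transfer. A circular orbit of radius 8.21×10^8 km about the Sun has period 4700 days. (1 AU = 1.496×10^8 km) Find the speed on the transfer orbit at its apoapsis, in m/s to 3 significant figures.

From Kepler's third law T² = 4π²r³/μ at r = 8.21×10^8 km, T = 4700 days = 4700 × 86400 s = 4.0608×10^8 s: μ = 4π²r³/T² = 1.32485×10^11 km³/s².
In km: r₁ = 1.25 × 1.496×10^8 = 1.870×10^8 km; r₂ = 5.49 × 1.496×10^8 = 8.21304×10^8 km.
Semi-major axis of the transfer orbit: a_t = (1.870×10^8 + 8.21304×10^8)/2 = 5.04152×10^8 km.
At apoapsis, r = 8.21304×10^8 km.
From the vis-viva equation, v = √[μ(2/r − 1/a_t)] = 7.735 km/s.

v = 7740 m/s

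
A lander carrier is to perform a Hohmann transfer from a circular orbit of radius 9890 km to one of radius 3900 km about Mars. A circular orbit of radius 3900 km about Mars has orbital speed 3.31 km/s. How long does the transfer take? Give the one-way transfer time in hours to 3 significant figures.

t = 2.42 hours

From the circular-orbit relation v² = μ/r at r = 3900 km: μ = v²r = (3.31)² × 3900 = 42728.8 km³/s².
The Hohmann ellipse has a_t = (r₁ + r₂)/2 = 6895 km.
Transfer time t = π√(a_t³/μ) = π√((6895)³ / 42728.8) = 8701 s.
Converting: 8701 s ÷ 3600 s/hour = 2.42 hours.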